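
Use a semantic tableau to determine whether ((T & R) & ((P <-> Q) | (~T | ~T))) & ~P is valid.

Not valid

Assume the negation and expand:
Initial set: {F (((T & R) & ((P <-> Q) | (~T | ~T))) & ~P)}.
F (((T & R) & ((P <-> Q) | (~T | ~T))) & ~P): β-rule — branch into F ((T & R) & ((P <-> Q) | (~T | ~T)))  //  F ~P.
  branch 1 (add F ((T & R) & ((P <-> Q) | (~T | ~T)))):
    F ((T & R) & ((P <-> Q) | (~T | ~T))): β-rule — branch into F (T & R)  //  F ((P <-> Q) | (~T | ~T)).
      branch 1.1 (add F (T & R)):
        F (T & R): β-rule — branch into F T  //  F R.
          branch 1.1.1 (add F T):
            ○ open, literals {T=F}.
          branch 1.1.2 (add F R):
            ○ open, literals {R=F}.
      branch 1.2 (add F ((P <-> Q) | (~T | ~T))):
        F ((P <-> Q) | (~T | ~T)): α-rule — add F (P <-> Q), F (~T | ~T).
        F (~T | ~T): α-rule — add F ~T, F ~T.
        F (P <-> Q): β-rule — branch into T P, F Q  //  F P, T Q.
          branch 1.2.1 (add T P, F Q):
            ○ open, literals {P=T, Q=F, T=T}.
          branch 1.2.2 (add F P, T Q):
            ○ open, literals {P=F, Q=T, T=T}.
  branch 2 (add F ~P):
    ○ open, literals {P=T}.
0 branches closed, 5 open.
An open branch gives a countermodel: T=F (unmentioned atoms arbitrary); under it the original formula is false.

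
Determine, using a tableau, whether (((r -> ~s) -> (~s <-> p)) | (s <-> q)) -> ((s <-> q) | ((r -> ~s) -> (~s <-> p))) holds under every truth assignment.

Valid

Assume the negation and expand:
Initial set: {~((((r -> ~s) -> (~s <-> p)) | (s <-> q)) -> ((s <-> q) | ((r -> ~s) -> (~s <-> p))))}.
~((((r -> ~s) -> (~s <-> p)) | (s <-> q)) -> ((s <-> q) | ((r -> ~s) -> (~s <-> p)))): α-rule — add (((r -> ~s) -> (~s <-> p)) | (s <-> q)), ~((s <-> q) | ((r -> ~s) -> (~s <-> p))).
~((s <-> q) | ((r -> ~s) -> (~s <-> p))): α-rule — add ~(s <-> q), ~((r -> ~s) -> (~s <-> p)).
~((r -> ~s) -> (~s <-> p)): α-rule — add (r -> ~s), ~(~s <-> p).
(((r -> ~s) -> (~s <-> p)) | (s <-> q)): β-rule — branch into ((r -> ~s) -> (~s <-> p))  //  (s <-> q).
  branch 1 (add ((r -> ~s) -> (~s <-> p))):
    ~(s <-> q): β-rule — branch into s, ~q  //  ~s, q.
      branch 1.1 (add s, ~q):
        (r -> ~s): β-rule — branch into ~r  //  ~s.
          branch 1.1.1 (add ~r):
            ~(~s <-> p): β-rule — branch into ~s, ~p  //  ~~s, p.
              branch 1.1.1.1 (add ~s, ~p):
                × closes — contains both s and ~s.
              branch 1.1.1.2 (add ~~s, p):
                ((r -> ~s) -> (~s <-> p)): β-rule — branch into ~(r -> ~s)  //  (~s <-> p).
                  branch 1.1.1.2.1 (add ~(r -> ~s)):
                    ~(r -> ~s): α-rule — add r, ~~s.
                    × closes — contains both r and ~r.
                  branch 1.1.1.2.2 (add (~s <-> p)):
                    (~s <-> p): β-rule — branch into ~s, p  //  ~~s, ~p.
                      branch 1.1.1.2.2.1 (add ~s, p):
                        × closes — contains both s and ~s.
                      branch 1.1.1.2.2.2 (add ~~s, ~p):
                        × closes — contains both p and ~p.
          branch 1.1.2 (add ~s):
            × closes — contains both s and ~s.
      branch 1.2 (add ~s, q):
        (r -> ~s): β-rule — branch into ~r  //  ~s.
          branch 1.2.1 (add ~r):
            ~(~s <-> p): β-rule — branch into ~s, ~p  //  ~~s, p.
              branch 1.2.1.1 (add ~s, ~p):
                ((r -> ~s) -> (~s <-> p)): β-rule — branch into ~(r -> ~s)  //  (~s <-> p).
                  branch 1.2.1.1.1 (add ~(r -> ~s)):
                    ~(r -> ~s): α-rule — add r, ~~s.
                    × closes — contains both r and ~r.
                  branch 1.2.1.1.2 (add (~s <-> p)):
                    (~s <-> p): β-rule — branch into ~s, p  //  ~~s, ~p.
                      branch 1.2.1.1.2.1 (add ~s, p):
                        × closes — contains both p and ~p.
                      branch 1.2.1.1.2.2 (add ~~s, ~p):
                        × closes — contains both s and ~s.
              branch 1.2.1.2 (add ~~s, p):
                × closes — contains both s and ~s.
          branch 1.2.2 (add ~s):
            ~(~s <-> p): β-rule — branch into ~s, ~p  //  ~~s, p.
              branch 1.2.2.1 (add ~s, ~p):
                ((r -> ~s) -> (~s <-> p)): β-rule — branch into ~(r -> ~s)  //  (~s <-> p).
                  branch 1.2.2.1.1 (add ~(r -> ~s)):
                    ~(r -> ~s): α-rule — add r, ~~s.
                    × closes — contains both s and ~s.
                  branch 1.2.2.1.2 (add (~s <-> p)):
                    (~s <-> p): β-rule — branch into ~s, p  //  ~~s, ~p.
                      branch 1.2.2.1.2.1 (add ~s, p):
                        × closes — contains both p and ~p.
                      branch 1.2.2.1.2.2 (add ~~s, ~p):
                        × closes — contains both s and ~s.
              branch 1.2.2.2 (add ~~s, p):
                × closes — contains both s and ~s.
  branch 2 (add (s <-> q)):
    ~(s <-> q): β-rule — branch into s, ~q  //  ~s, q.
      branch 2.1 (add s, ~q):
        (r -> ~s): β-rule — branch into ~r  //  ~s.
          branch 2.1.1 (add ~r):
            ~(~s <-> p): β-rule — branch into ~s, ~p  //  ~~s, p.
              branch 2.1.1.1 (add ~s, ~p):
                × closes — contains both s and ~s.
              branch 2.1.1.2 (add ~~s, p):
                (s <-> q): β-rule — branch into s, q  //  ~s, ~q.
                  branch 2.1.1.2.1 (add s, q):
                    × closes — contains both q and ~q.
                  branch 2.1.1.2.2 (add ~s, ~q):
                    × closes — contains both s and ~s.
          branch 2.1.2 (add ~s):
            × closes — contains both s and ~s.
      branch 2.2 (add ~s, q):
        (r -> ~s): β-rule — branch into ~r  //  ~s.
          branch 2.2.1 (add ~r):
            ~(~s <-> p): β-rule — branch into ~s, ~p  //  ~~s, p.
              branch 2.2.1.1 (add ~s, ~p):
                (s <-> q): β-rule — branch into s, q  //  ~s, ~q.
                  branch 2.2.1.1.1 (add s, q):
                    × closes — contains both s and ~s.
                  branch 2.2.1.1.2 (add ~s, ~q):
                    × closes — contains both q and ~q.
              branch 2.2.1.2 (add ~~s, p):
                × closes — contains both s and ~s.
          branch 2.2.2 (add ~s):
            ~(~s <-> p): β-rule — branch into ~s, ~p  //  ~~s, p.
              branch 2.2.2.1 (add ~s, ~p):
                (s <-> q): β-rule — branch into s, q  //  ~s, ~q.
                  branch 2.2.2.1.1 (add s, q):
                    × closes — contains both s and ~s.
                  branch 2.2.2.1.2 (add ~s, ~q):
                    × closes — contains both q and ~q.
              branch 2.2.2.2 (add ~~s, p):
                × closes — contains both s and ~s.
All 23 branches close.
Every branch closed, so the negation is unsatisfiable and the formula is valid.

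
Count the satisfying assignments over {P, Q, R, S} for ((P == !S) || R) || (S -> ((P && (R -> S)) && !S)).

14

Initial set: {(((P == !S) || R) || (S -> ((P && (R -> S)) && !S)))}.
(((P == !S) || R) || (S -> ((P && (R -> S)) && !S))): β-rule — branch into ((P == !S) || R)  //  (S -> ((P && (R -> S)) && !S)).
  branch 1 (add ((P == !S) || R)):
    ((P == !S) || R): β-rule — branch into (P == !S)  //  R.
      branch 1.1 (add (P == !S)):
        (P == !S): β-rule — branch into P, !S  //  !P, !!S.
          branch 1.1.1 (add P, !S):
            ○ open, literals {P=1, S=0}.
          branch 1.1.2 (add !P, !!S):
            ○ open, literals {P=0, S=1}.
      branch 1.2 (add R):
        ○ open, literals {R=1}.
  branch 2 (add (S -> ((P && (R -> S)) && !S))):
    (S -> ((P && (R -> S)) && !S)): β-rule — branch into !S  //  ((P && (R -> S)) && !S).
      branch 2.1 (add !S):
        ○ open, literals {S=0}.
      branch 2.2 (add ((P && (R -> S)) && !S)):
        ((P && (R -> S)) && !S): α-rule — add (P && (R -> S)), !S.
        (P && (R -> S)): α-rule — add P, (R -> S).
        (R -> S): β-rule — branch into !R  //  S.
          branch 2.2.1 (add !R):
            ○ open, literals {P=1, R=0, S=0}.
          branch 2.2.2 (add S):
            × closes — contains both S and !S.
1 branch closed, 5 open.
Each open branch fixes some atoms; the unmentioned ones are free. Counting distinct full assignments: branch {P=1, S=0} (Q, R) contributes 4 new; branch {P=0, S=1} (Q, R) contributes 4 new; branch {R=1} (P, Q, S) contributes 4 new; branch {S=0} (P, Q, R) contributes 2 new; branch {P=1, R=0, S=0} (Q) contributes 0 new. Total: 14.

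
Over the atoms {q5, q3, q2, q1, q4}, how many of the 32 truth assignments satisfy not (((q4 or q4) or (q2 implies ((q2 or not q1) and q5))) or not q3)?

2

Initial set: {not (((q4 or q4) or (q2 implies ((q2 or not q1) and q5))) or not q3)}.
not (((q4 or q4) or (q2 implies ((q2 or not q1) and q5))) or not q3): α-rule — add not ((q4 or q4) or (q2 implies ((q2 or not q1) and q5))), not not q3.
not ((q4 or q4) or (q2 implies ((q2 or not q1) and q5))): α-rule — add not (q4 or q4), not (q2 implies ((q2 or not q1) and q5)).
not (q4 or q4): α-rule — add not q4, not q4.
not (q2 implies ((q2 or not q1) and q5)): α-rule — add q2, not ((q2 or not q1) and q5).
not ((q2 or not q1) and q5): β-rule — branch into not (q2 or not q1)  //  not q5.
  branch 1 (add not (q2 or not q1)):
    not (q2 or not q1): α-rule — add not q2, not not q1.
    × closes — contains both q2 and not q2.
  branch 2 (add not q5):
    ○ open, literals {q2=true, q3=true, q4=false, q5=false}.
1 branch closed, 1 open.
Each open branch fixes some atoms; the unmentioned ones are free. Counting distinct full assignments: branch {q2=true, q3=true, q4=false, q5=false} (q1) contributes 2 new. Total: 2.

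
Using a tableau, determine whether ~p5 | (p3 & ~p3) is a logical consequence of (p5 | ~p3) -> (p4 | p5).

Initial set: {((p5 | ~p3) -> (p4 | p5)); ~(~p5 | (p3 & ~p3))}.
~(~p5 | (p3 & ~p3)): α-rule — add ~~p5, ~(p3 & ~p3).
((p5 | ~p3) -> (p4 | p5)): β-rule — branch into ~(p5 | ~p3)  //  (p4 | p5).
  branch 1 (add ~(p5 | ~p3)):
    ~(p5 | ~p3): α-rule — add ~p5, ~~p3.
    × closes — contains both p5 and ~p5.
  branch 2 (add (p4 | p5)):
    ~(p3 & ~p3): β-rule — branch into ~p3  //  ~~p3.
      branch 2.1 (add ~p3):
        (p4 | p5): β-rule — branch into p4  //  p5.
          branch 2.1.1 (add p4):
            ○ open, literals {p3=false, p4=true, p5=true}.
          branch 2.1.2 (add p5):
            ○ open, literals {p3=false, p5=true}.
      branch 2.2 (add ~~p3):
        (p4 | p5): β-rule — branch into p4  //  p5.
          branch 2.2.1 (add p4):
            ○ open, literals {p3=true, p4=true, p5=true}.
          branch 2.2.2 (add p5):
            ○ open, literals {p3=true, p5=true}.
1 branch closed, 4 open.
An open branch gives a countermodel: p3=false, p4=true, p5=true (unmentioned atoms arbitrary); the premises hold there but the conclusion fails.

No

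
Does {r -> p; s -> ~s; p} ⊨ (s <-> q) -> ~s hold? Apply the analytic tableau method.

Initial set: {(r -> p); (s -> ~s); p; ~((s <-> q) -> ~s)}.
~((s <-> q) -> ~s): α-rule — add (s <-> q), ~~s.
(r -> p): β-rule — branch into ~r  //  p.
  branch 1 (add ~r):
    (s -> ~s): β-rule — branch into ~s  //  ~s.
      branch 1.1 (add ~s):
        × closes — contains both s and ~s.
      branch 1.2 (add ~s):
        × closes — contains both s and ~s.
  branch 2 (add p):
    (s -> ~s): β-rule — branch into ~s  //  ~s.
      branch 2.1 (add ~s):
        × closes — contains both s and ~s.
      branch 2.2 (add ~s):
        × closes — contains both s and ~s.
All 4 branches close.
Every branch closed, so the premises entail the conclusion.

Yes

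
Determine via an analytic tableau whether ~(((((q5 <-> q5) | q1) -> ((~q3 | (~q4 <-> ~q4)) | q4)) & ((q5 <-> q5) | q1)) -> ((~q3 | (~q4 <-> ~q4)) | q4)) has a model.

Initial set: {~(((((q5 <-> q5) | q1) -> ((~q3 | (~q4 <-> ~q4)) | q4)) & ((q5 <-> q5) | q1)) -> ((~q3 | (~q4 <-> ~q4)) | q4))}.
~(((((q5 <-> q5) | q1) -> ((~q3 | (~q4 <-> ~q4)) | q4)) & ((q5 <-> q5) | q1)) -> ((~q3 | (~q4 <-> ~q4)) | q4)): α-rule — add ((((q5 <-> q5) | q1) -> ((~q3 | (~q4 <-> ~q4)) | q4)) & ((q5 <-> q5) | q1)), ~((~q3 | (~q4 <-> ~q4)) | q4).
((((q5 <-> q5) | q1) -> ((~q3 | (~q4 <-> ~q4)) | q4)) & ((q5 <-> q5) | q1)): α-rule — add (((q5 <-> q5) | q1) -> ((~q3 | (~q4 <-> ~q4)) | q4)), ((q5 <-> q5) | q1).
~((~q3 | (~q4 <-> ~q4)) | q4): α-rule — add ~(~q3 | (~q4 <-> ~q4)), ~q4.
~(~q3 | (~q4 <-> ~q4)): α-rule — add ~~q3, ~(~q4 <-> ~q4).
(((q5 <-> q5) | q1) -> ((~q3 | (~q4 <-> ~q4)) | q4)): β-rule — branch into ~((q5 <-> q5) | q1)  //  ((~q3 | (~q4 <-> ~q4)) | q4).
  branch 1 (add ~((q5 <-> q5) | q1)):
    ~((q5 <-> q5) | q1): α-rule — add ~(q5 <-> q5), ~q1.
    ((q5 <-> q5) | q1): β-rule — branch into (q5 <-> q5)  //  q1.
      branch 1.1 (add (q5 <-> q5)):
        ~(~q4 <-> ~q4): β-rule — branch into ~q4, ~~q4  //  ~~q4, ~q4.
          branch 1.1.1 (add ~q4, ~~q4):
            × closes — contains both q4 and ~q4.
          branch 1.1.2 (add ~~q4, ~q4):
            × closes — contains both q4 and ~q4.
      branch 1.2 (add q1):
        × closes — contains both q1 and ~q1.
  branch 2 (add ((~q3 | (~q4 <-> ~q4)) | q4)):
    ((q5 <-> q5) | q1): β-rule — branch into (q5 <-> q5)  //  q1.
      branch 2.1 (add (q5 <-> q5)):
        ~(~q4 <-> ~q4): β-rule — branch into ~q4, ~~q4  //  ~~q4, ~q4.
          branch 2.1.1 (add ~q4, ~~q4):
            × closes — contains both q4 and ~q4.
          branch 2.1.2 (add ~~q4, ~q4):
            × closes — contains both q4 and ~q4.
      branch 2.2 (add q1):
        ~(~q4 <-> ~q4): β-rule — branch into ~q4, ~~q4  //  ~~q4, ~q4.
          branch 2.2.1 (add ~q4, ~~q4):
            × closes — contains both q4 and ~q4.
          branch 2.2.2 (add ~~q4, ~q4):
            × closes — contains both q4 and ~q4.
All 7 branches close.
Every branch closed; the formula is unsatisfiable.

Unsatisfiable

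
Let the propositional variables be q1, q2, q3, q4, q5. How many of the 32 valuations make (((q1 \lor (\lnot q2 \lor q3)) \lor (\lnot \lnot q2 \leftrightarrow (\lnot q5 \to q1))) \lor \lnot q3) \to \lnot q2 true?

Initial set: {((((q1 \lor (\lnot q2 \lor q3)) \lor (\lnot \lnot q2 \leftrightarrow (\lnot q5 \to q1))) \lor \lnot q3) \to \lnot q2)}.
((((q1 \lor (\lnot q2 \lor q3)) \lor (\lnot \lnot q2 \leftrightarrow (\lnot q5 \to q1))) \lor \lnot q3) \to \lnot q2): β-rule — branch into \lnot (((q1 \lor (\lnot q2 \lor q3)) \lor (\lnot \lnot q2 \leftrightarrow (\lnot q5 \to q1))) \lor \lnot q3)  //  \lnot q2.
  branch 1 (add \lnot (((q1 \lor (\lnot q2 \lor q3)) \lor (\lnot \lnot q2 \leftrightarrow (\lnot q5 \to q1))) \lor \lnot q3)):
    \lnot (((q1 \lor (\lnot q2 \lor q3)) \lor (\lnot \lnot q2 \leftrightarrow (\lnot q5 \to q1))) \lor \lnot q3): α-rule — add \lnot ((q1 \lor (\lnot q2 \lor q3)) \lor (\lnot \lnot q2 \leftrightarrow (\lnot q5 \to q1))), \lnot \lnot q3.
    \lnot ((q1 \lor (\lnot q2 \lor q3)) \lor (\lnot \lnot q2 \leftrightarrow (\lnot q5 \to q1))): α-rule — add \lnot (q1 \lor (\lnot q2 \lor q3)), \lnot (\lnot \lnot q2 \leftrightarrow (\lnot q5 \to q1)).
    \lnot (q1 \lor (\lnot q2 \lor q3)): α-rule — add \lnot q1, \lnot (\lnot q2 \lor q3).
    \lnot (\lnot q2 \lor q3): α-rule — add \lnot \lnot q2, \lnot q3.
    × closes — contains both q3 and \lnot q3.
  branch 2 (add \lnot q2):
    ○ open, literals {q2=F}.
1 branch closed, 1 open.
Each open branch fixes some atoms; the unmentioned ones are free. Counting distinct full assignments: branch {q2=F} (q1, q3, q4, q5) contributes 16 new. Total: 16.

16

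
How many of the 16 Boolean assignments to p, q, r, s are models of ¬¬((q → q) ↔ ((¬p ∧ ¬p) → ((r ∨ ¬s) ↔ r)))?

14

Initial set: {T ¬¬((q → q) ↔ ((¬p ∧ ¬p) → ((r ∨ ¬s) ↔ r)))}.
T ¬¬((q → q) ↔ ((¬p ∧ ¬p) → ((r ∨ ¬s) ↔ r))): drop double negation, giving T ((q → q) ↔ ((¬p ∧ ¬p) → ((r ∨ ¬s) ↔ r))).
T ((q → q) ↔ ((¬p ∧ ¬p) → ((r ∨ ¬s) ↔ r))): β-rule — branch into T (q → q), T ((¬p ∧ ¬p) → ((r ∨ ¬s) ↔ r))  //  F (q → q), F ((¬p ∧ ¬p) → ((r ∨ ¬s) ↔ r)).
  branch 1 (add T (q → q), T ((¬p ∧ ¬p) → ((r ∨ ¬s) ↔ r))):
    T (q → q): β-rule — branch into F q  //  T q.
      branch 1.1 (add F q):
        T ((¬p ∧ ¬p) → ((r ∨ ¬s) ↔ r)): β-rule — branch into F (¬p ∧ ¬p)  //  T ((r ∨ ¬s) ↔ r).
          branch 1.1.1 (add F (¬p ∧ ¬p)):
            F (¬p ∧ ¬p): β-rule — branch into F ¬p  //  F ¬p.
              branch 1.1.1.1 (add F ¬p):
                ○ open, literals {p=T, q=F}.
              branch 1.1.1.2 (add F ¬p):
                ○ open, literals {p=T, q=F}.
          branch 1.1.2 (add T ((r ∨ ¬s) ↔ r)):
            T ((r ∨ ¬s) ↔ r): β-rule — branch into T (r ∨ ¬s), T r  //  F (r ∨ ¬s), F r.
              branch 1.1.2.1 (add T (r ∨ ¬s), T r):
                T (r ∨ ¬s): β-rule — branch into T r  //  T ¬s.
                  branch 1.1.2.1.1 (add T r):
                    ○ open, literals {q=F, r=T}.
                  branch 1.1.2.1.2 (add T ¬s):
                    ○ open, literals {q=F, r=T, s=F}.
              branch 1.1.2.2 (add F (r ∨ ¬s), F r):
                F (r ∨ ¬s): α-rule — add F r, F ¬s.
                ○ open, literals {q=F, r=F, s=T}.
      branch 1.2 (add T q):
        T ((¬p ∧ ¬p) → ((r ∨ ¬s) ↔ r)): β-rule — branch into F (¬p ∧ ¬p)  //  T ((r ∨ ¬s) ↔ r).
          branch 1.2.1 (add F (¬p ∧ ¬p)):
            F (¬p ∧ ¬p): β-rule — branch into F ¬p  //  F ¬p.
              branch 1.2.1.1 (add F ¬p):
                ○ open, literals {p=T, q=T}.
              branch 1.2.1.2 (add F ¬p):
                ○ open, literals {p=T, q=T}.
          branch 1.2.2 (add T ((r ∨ ¬s) ↔ r)):
            T ((r ∨ ¬s) ↔ r): β-rule — branch into T (r ∨ ¬s), T r  //  F (r ∨ ¬s), F r.
              branch 1.2.2.1 (add T (r ∨ ¬s), T r):
                T (r ∨ ¬s): β-rule — branch into T r  //  T ¬s.
                  branch 1.2.2.1.1 (add T r):
                    ○ open, literals {q=T, r=T}.
                  branch 1.2.2.1.2 (add T ¬s):
                    ○ open, literals {q=T, r=T, s=F}.
              branch 1.2.2.2 (add F (r ∨ ¬s), F r):
                F (r ∨ ¬s): α-rule — add F r, F ¬s.
                ○ open, literals {q=T, r=F, s=T}.
  branch 2 (add F (q → q), F ((¬p ∧ ¬p) → ((r ∨ ¬s) ↔ r))):
    F (q → q): α-rule — add T q, F q.
    × closes — contains both q and ¬q.
1 branch closed, 10 open.
Each open branch fixes some atoms; the unmentioned ones are free. Counting distinct full assignments: branch {p=T, q=F} (r, s) contributes 4 new; branch {p=T, q=F} (r, s) contributes 0 new; branch {q=F, r=T} (p, s) contributes 2 new; branch {q=F, r=T, s=F} (p) contributes 0 new; branch {q=F, r=F, s=T} (p) contributes 1 new; branch {p=T, q=T} (r, s) contributes 4 new; branch {p=T, q=T} (r, s) contributes 0 new; branch {q=T, r=T} (p, s) contributes 2 new; branch {q=T, r=T, s=F} (p) contributes 0 new; branch {q=T, r=F, s=T} (p) contributes 1 new. Total: 14.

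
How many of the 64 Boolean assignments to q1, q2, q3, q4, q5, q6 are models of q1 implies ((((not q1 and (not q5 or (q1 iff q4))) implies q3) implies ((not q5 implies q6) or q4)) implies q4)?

Initial set: {T (q1 implies ((((not q1 and (not q5 or (q1 iff q4))) implies q3) implies ((not q5 implies q6) or q4)) implies q4))}.
T (q1 implies ((((not q1 and (not q5 or (q1 iff q4))) implies q3) implies ((not q5 implies q6) or q4)) implies q4)): β-rule — branch into F q1  //  T ((((not q1 and (not q5 or (q1 iff q4))) implies q3) implies ((not q5 implies q6) or q4)) implies q4).
  branch 1 (add F q1):
    ○ open, literals {q1=0}.
  branch 2 (add T ((((not q1 and (not q5 or (q1 iff q4))) implies q3) implies ((not q5 implies q6) or q4)) implies q4)):
    T ((((not q1 and (not q5 or (q1 iff q4))) implies q3) implies ((not q5 implies q6) or q4)) implies q4): β-rule — branch into F (((not q1 and (not q5 or (q1 iff q4))) implies q3) implies ((not q5 implies q6) or q4))  //  T q4.
      branch 2.1 (add F (((not q1 and (not q5 or (q1 iff q4))) implies q3) implies ((not q5 implies q6) or q4))):
        F (((not q1 and (not q5 or (q1 iff q4))) implies q3) implies ((not q5 implies q6) or q4)): α-rule — add T ((not q1 and (not q5 or (q1 iff q4))) implies q3), F ((not q5 implies q6) or q4).
        F ((not q5 implies q6) or q4): α-rule — add F (not q5 implies q6), F q4.
        F (not q5 implies q6): α-rule — add T not q5, F q6.
        T ((not q1 and (not q5 or (q1 iff q4))) implies q3): β-rule — branch into F (not q1 and (not q5 or (q1 iff q4)))  //  T q3.
          branch 2.1.1 (add F (not q1 and (not q5 or (q1 iff q4)))):
            F (not q1 and (not q5 or (q1 iff q4))): β-rule — branch into F not q1  //  F (not q5 or (q1 iff q4)).
              branch 2.1.1.1 (add F not q1):
                ○ open, literals {q1=1, q4=0, q5=0, q6=0}.
              branch 2.1.1.2 (add F (not q5 or (q1 iff q4))):
                F (not q5 or (q1 iff q4)): α-rule — add F not q5, F (q1 iff q4).
                × closes — contains both q5 and not q5.
          branch 2.1.2 (add T q3):
            ○ open, literals {q3=1, q4=0, q5=0, q6=0}.
      branch 2.2 (add T q4):
        ○ open, literals {q4=1}.
1 branch closed, 4 open.
Each open branch fixes some atoms; the unmentioned ones are free. Counting distinct full assignments: branch {q1=0} (q2, q3, q4, q5, q6) contributes 32 new; branch {q1=1, q4=0, q5=0, q6=0} (q2, q3) contributes 4 new; branch {q3=1, q4=0, q5=0, q6=0} (q1, q2) contributes 0 new; branch {q4=1} (q1, q2, q3, q5, q6) contributes 16 new. Total: 52.

52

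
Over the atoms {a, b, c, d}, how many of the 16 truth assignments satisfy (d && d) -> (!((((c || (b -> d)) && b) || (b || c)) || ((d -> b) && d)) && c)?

8

Initial set: {((d && d) -> (!((((c || (b -> d)) && b) || (b || c)) || ((d -> b) && d)) && c))}.
((d && d) -> (!((((c || (b -> d)) && b) || (b || c)) || ((d -> b) && d)) && c)): β-rule — branch into !(d && d)  //  (!((((c || (b -> d)) && b) || (b || c)) || ((d -> b) && d)) && c).
  branch 1 (add !(d && d)):
    !(d && d): β-rule — branch into !d  //  !d.
      branch 1.1 (add !d):
        ○ open, literals {d=F}.
      branch 1.2 (add !d):
        ○ open, literals {d=F}.
  branch 2 (add (!((((c || (b -> d)) && b) || (b || c)) || ((d -> b) && d)) && c)):
    (!((((c || (b -> d)) && b) || (b || c)) || ((d -> b) && d)) && c): α-rule — add !((((c || (b -> d)) && b) || (b || c)) || ((d -> b) && d)), c.
    !((((c || (b -> d)) && b) || (b || c)) || ((d -> b) && d)): α-rule — add !(((c || (b -> d)) && b) || (b || c)), !((d -> b) && d).
    !(((c || (b -> d)) && b) || (b || c)): α-rule — add !((c || (b -> d)) && b), !(b || c).
    !(b || c): α-rule — add !b, !c.
    × closes — contains both c and !c.
1 branch closed, 2 open.
Each open branch fixes some atoms; the unmentioned ones are free. Counting distinct full assignments: branch {d=F} (a, b, c) contributes 8 new; branch {d=F} (a, b, c) contributes 0 new. Total: 8.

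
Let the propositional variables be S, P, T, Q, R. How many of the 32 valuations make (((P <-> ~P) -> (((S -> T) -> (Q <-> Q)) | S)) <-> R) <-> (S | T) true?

Initial set: {((((P <-> ~P) -> (((S -> T) -> (Q <-> Q)) | S)) <-> R) <-> (S | T))}.
((((P <-> ~P) -> (((S -> T) -> (Q <-> Q)) | S)) <-> R) <-> (S | T)): β-rule — branch into (((P <-> ~P) -> (((S -> T) -> (Q <-> Q)) | S)) <-> R), (S | T)  //  ~(((P <-> ~P) -> (((S -> T) -> (Q <-> Q)) | S)) <-> R), ~(S | T).
  branch 1 (add (((P <-> ~P) -> (((S -> T) -> (Q <-> Q)) | S)) <-> R), (S | T)):
    (((P <-> ~P) -> (((S -> T) -> (Q <-> Q)) | S)) <-> R): β-rule — branch into ((P <-> ~P) -> (((S -> T) -> (Q <-> Q)) | S)), R  //  ~((P <-> ~P) -> (((S -> T) -> (Q <-> Q)) | S)), ~R.
      branch 1.1 (add ((P <-> ~P) -> (((S -> T) -> (Q <-> Q)) | S)), R):
        (S | T): β-rule — branch into S  //  T.
          branch 1.1.1 (add S):
            ((P <-> ~P) -> (((S -> T) -> (Q <-> Q)) | S)): β-rule — branch into ~(P <-> ~P)  //  (((S -> T) -> (Q <-> Q)) | S).
              branch 1.1.1.1 (add ~(P <-> ~P)):
                ~(P <-> ~P): β-rule — branch into P, ~~P  //  ~P, ~P.
                  branch 1.1.1.1.1 (add P, ~~P):
                    ○ open, literals {P=1, R=1, S=1}.
                  branch 1.1.1.1.2 (add ~P, ~P):
                    ○ open, literals {P=0, R=1, S=1}.
              branch 1.1.1.2 (add (((S -> T) -> (Q <-> Q)) | S)):
                (((S -> T) -> (Q <-> Q)) | S): β-rule — branch into ((S -> T) -> (Q <-> Q))  //  S.
                  branch 1.1.1.2.1 (add ((S -> T) -> (Q <-> Q))):
                    ((S -> T) -> (Q <-> Q)): β-rule — branch into ~(S -> T)  //  (Q <-> Q).
                      branch 1.1.1.2.1.1 (add ~(S -> T)):
                        ~(S -> T): α-rule — add S, ~T.
                        ○ open, literals {R=1, S=1, T=0}.
                      branch 1.1.1.2.1.2 (add (Q <-> Q)):
                        (Q <-> Q): β-rule — branch into Q, Q  //  ~Q, ~Q.
                          branch 1.1.1.2.1.2.1 (add Q, Q):
                            ○ open, literals {Q=1, R=1, S=1}.
                          branch 1.1.1.2.1.2.2 (add ~Q, ~Q):
                            ○ open, literals {Q=0, R=1, S=1}.
                  branch 1.1.1.2.2 (add S):
                    ○ open, literals {R=1, S=1}.
          branch 1.1.2 (add T):
            ((P <-> ~P) -> (((S -> T) -> (Q <-> Q)) | S)): β-rule — branch into ~(P <-> ~P)  //  (((S -> T) -> (Q <-> Q)) | S).
              branch 1.1.2.1 (add ~(P <-> ~P)):
                ~(P <-> ~P): β-rule — branch into P, ~~P  //  ~P, ~P.
                  branch 1.1.2.1.1 (add P, ~~P):
                    ○ open, literals {P=1, R=1, T=1}.
                  branch 1.1.2.1.2 (add ~P, ~P):
                    ○ open, literals {P=0, R=1, T=1}.
              branch 1.1.2.2 (add (((S -> T) -> (Q <-> Q)) | S)):
                (((S -> T) -> (Q <-> Q)) | S): β-rule — branch into ((S -> T) -> (Q <-> Q))  //  S.
                  branch 1.1.2.2.1 (add ((S -> T) -> (Q <-> Q))):
                    ((S -> T) -> (Q <-> Q)): β-rule — branch into ~(S -> T)  //  (Q <-> Q).
                      branch 1.1.2.2.1.1 (add ~(S -> T)):
                        ~(S -> T): α-rule — add S, ~T.
                        × closes — contains both T and ~T.
                      branch 1.1.2.2.1.2 (add (Q <-> Q)):
                        (Q <-> Q): β-rule — branch into Q, Q  //  ~Q, ~Q.
                          branch 1.1.2.2.1.2.1 (add Q, Q):
                            ○ open, literals {Q=1, R=1, T=1}.
                          branch 1.1.2.2.1.2.2 (add ~Q, ~Q):
                            ○ open, literals {Q=0, R=1, T=1}.
                  branch 1.1.2.2.2 (add S):
                    ○ open, literals {R=1, S=1, T=1}.
      branch 1.2 (add ~((P <-> ~P) -> (((S -> T) -> (Q <-> Q)) | S)), ~R):
        ~((P <-> ~P) -> (((S -> T) -> (Q <-> Q)) | S)): α-rule — add (P <-> ~P), ~(((S -> T) -> (Q <-> Q)) | S).
        ~(((S -> T) -> (Q <-> Q)) | S): α-rule — add ~((S -> T) -> (Q <-> Q)), ~S.
        ~((S -> T) -> (Q <-> Q)): α-rule — add (S -> T), ~(Q <-> Q).
        (S | T): β-rule — branch into S  //  T.
          branch 1.2.1 (add S):
            × closes — contains both S and ~S.
          branch 1.2.2 (add T):
            (P <-> ~P): β-rule — branch into P, ~P  //  ~P, ~~P.
              branch 1.2.2.1 (add P, ~P):
                × closes — contains both P and ~P.
              branch 1.2.2.2 (add ~P, ~~P):
                × closes — contains both P and ~P.
  branch 2 (add ~(((P <-> ~P) -> (((S -> T) -> (Q <-> Q)) | S)) <-> R), ~(S | T)):
    ~(S | T): α-rule — add ~S, ~T.
    ~(((P <-> ~P) -> (((S -> T) -> (Q <-> Q)) | S)) <-> R): β-rule — branch into ((P <-> ~P) -> (((S -> T) -> (Q <-> Q)) | S)), ~R  //  ~((P <-> ~P) -> (((S -> T) -> (Q <-> Q)) | S)), R.
      branch 2.1 (add ((P <-> ~P) -> (((S -> T) -> (Q <-> Q)) | S)), ~R):
        ((P <-> ~P) -> (((S -> T) -> (Q <-> Q)) | S)): β-rule — branch into ~(P <-> ~P)  //  (((S -> T) -> (Q <-> Q)) | S).
          branch 2.1.1 (add ~(P <-> ~P)):
            ~(P <-> ~P): β-rule — branch into P, ~~P  //  ~P, ~P.
              branch 2.1.1.1 (add P, ~~P):
                ○ open, literals {P=1, R=0, S=0, T=0}.
              branch 2.1.1.2 (add ~P, ~P):
                ○ open, literals {P=0, R=0, S=0, T=0}.
          branch 2.1.2 (add (((S -> T) -> (Q <-> Q)) | S)):
            (((S -> T) -> (Q <-> Q)) | S): β-rule — branch into ((S -> T) -> (Q <-> Q))  //  S.
              branch 2.1.2.1 (add ((S -> T) -> (Q <-> Q))):
                ((S -> T) -> (Q <-> Q)): β-rule — branch into ~(S -> T)  //  (Q <-> Q).
                  branch 2.1.2.1.1 (add ~(S -> T)):
                    ~(S -> T): α-rule — add S, ~T.
                    × closes — contains both S and ~S.
                  branch 2.1.2.1.2 (add (Q <-> Q)):
                    (Q <-> Q): β-rule — branch into Q, Q  //  ~Q, ~Q.
                      branch 2.1.2.1.2.1 (add Q, Q):
                        ○ open, literals {Q=1, R=0, S=0, T=0}.
                      branch 2.1.2.1.2.2 (add ~Q, ~Q):
                        ○ open, literals {Q=0, R=0, S=0, T=0}.
              branch 2.1.2.2 (add S):
                × closes — contains both S and ~S.
      branch 2.2 (add ~((P <-> ~P) -> (((S -> T) -> (Q <-> Q)) | S)), R):
        ~((P <-> ~P) -> (((S -> T) -> (Q <-> Q)) | S)): α-rule — add (P <-> ~P), ~(((S -> T) -> (Q <-> Q)) | S).
        ~(((S -> T) -> (Q <-> Q)) | S): α-rule — add ~((S -> T) -> (Q <-> Q)), ~S.
        ~((S -> T) -> (Q <-> Q)): α-rule — add (S -> T), ~(Q <-> Q).
        (P <-> ~P): β-rule — branch into P, ~P  //  ~P, ~~P.
          branch 2.2.1 (add P, ~P):
            × closes — contains both P and ~P.
          branch 2.2.2 (add ~P, ~~P):
            × closes — contains both P and ~P.
8 branches closed, 15 open.
Each open branch fixes some atoms; the unmentioned ones are free. Counting distinct full assignments: branch {P=1, R=1, S=1} (T, Q) contributes 4 new; branch {P=0, R=1, S=1} (T, Q) contributes 4 new; branch {R=1, S=1, T=0} (P, Q) contributes 0 new; branch {Q=1, R=1, S=1} (P, T) contributes 0 new; branch {Q=0, R=1, S=1} (P, T) contributes 0 new; branch {R=1, S=1} (P, T, Q) contributes 0 new; branch {P=1, R=1, T=1} (S, Q) contributes 2 new; branch {P=0, R=1, T=1} (S, Q) contributes 2 new; branch {Q=1, R=1, T=1} (S, P) contributes 0 new; branch {Q=0, R=1, T=1} (S, P) contributes 0 new; branch {R=1, S=1, T=1} (P, Q) contributes 0 new; branch {P=1, R=0, S=0, T=0} (Q) contributes 2 new; branch {P=0, R=0, S=0, T=0} (Q) contributes 2 new; branch {Q=1, R=0, S=0, T=0} (P) contributes 0 new; branch {Q=0, R=0, S=0, T=0} (P) contributes 0 new. Total: 16.

16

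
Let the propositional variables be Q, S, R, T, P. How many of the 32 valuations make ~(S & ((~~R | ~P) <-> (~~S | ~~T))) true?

20

Initial set: {~(S & ((~~R | ~P) <-> (~~S | ~~T)))}.
~(S & ((~~R | ~P) <-> (~~S | ~~T))): β-rule — branch into ~S  //  ~((~~R | ~P) <-> (~~S | ~~T)).
  branch 1 (add ~S):
    ○ open, literals {S=0}.
  branch 2 (add ~((~~R | ~P) <-> (~~S | ~~T))):
    ~((~~R | ~P) <-> (~~S | ~~T)): β-rule — branch into (~~R | ~P), ~(~~S | ~~T)  //  ~(~~R | ~P), (~~S | ~~T).
      branch 2.1 (add (~~R | ~P), ~(~~S | ~~T)):
        ~(~~S | ~~T): α-rule — add ~~~S, ~~~T.
        ~~~S: drop double negation, giving ~S.
        ~~~T: drop double negation, giving ~T.
        (~~R | ~P): β-rule — branch into ~~R  //  ~P.
          branch 2.1.1 (add ~~R):
            ~~R: drop double negation, giving R.
            ○ open, literals {R=1, S=0, T=0}.
          branch 2.1.2 (add ~P):
            ○ open, literals {P=0, S=0, T=0}.
      branch 2.2 (add ~(~~R | ~P), (~~S | ~~T)):
        ~(~~R | ~P): α-rule — add ~~~R, ~~P.
        ~~~R: drop double negation, giving ~R.
        (~~S | ~~T): β-rule — branch into ~~S  //  ~~T.
          branch 2.2.1 (add ~~S):
            ~~S: drop double negation, giving S.
            ○ open, literals {P=1, R=0, S=1}.
          branch 2.2.2 (add ~~T):
            ~~T: drop double negation, giving T.
            ○ open, literals {P=1, R=0, T=1}.
0 branches closed, 5 open.
Each open branch fixes some atoms; the unmentioned ones are free. Counting distinct full assignments: branch {S=0} (Q, R, T, P) contributes 16 new; branch {R=1, S=0, T=0} (Q, P) contributes 0 new; branch {P=0, S=0, T=0} (Q, R) contributes 0 new; branch {P=1, R=0, S=1} (Q, T) contributes 4 new; branch {P=1, R=0, T=1} (Q, S) contributes 0 new. Total: 20.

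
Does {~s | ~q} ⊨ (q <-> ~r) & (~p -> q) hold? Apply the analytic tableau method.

Initial set: {(~s | ~q); ~((q <-> ~r) & (~p -> q))}.
(~s | ~q): β-rule — branch into ~s  //  ~q.
  branch 1 (add ~s):
    ~((q <-> ~r) & (~p -> q)): β-rule — branch into ~(q <-> ~r)  //  ~(~p -> q).
      branch 1.1 (add ~(q <-> ~r)):
        ~(q <-> ~r): β-rule — branch into q, ~~r  //  ~q, ~r.
          branch 1.1.1 (add q, ~~r):
            ○ open, literals {q=true, r=true, s=false}.
          branch 1.1.2 (add ~q, ~r):
            ○ open, literals {q=false, r=false, s=false}.
      branch 1.2 (add ~(~p -> q)):
        ~(~p -> q): α-rule — add ~p, ~q.
        ○ open, literals {p=false, q=false, s=false}.
  branch 2 (add ~q):
    ~((q <-> ~r) & (~p -> q)): β-rule — branch into ~(q <-> ~r)  //  ~(~p -> q).
      branch 2.1 (add ~(q <-> ~r)):
        ~(q <-> ~r): β-rule — branch into q, ~~r  //  ~q, ~r.
          branch 2.1.1 (add q, ~~r):
            × closes — contains both q and ~q.
          branch 2.1.2 (add ~q, ~r):
            ○ open, literals {q=false, r=false}.
      branch 2.2 (add ~(~p -> q)):
        ~(~p -> q): α-rule — add ~p, ~q.
        ○ open, literals {p=false, q=false}.
1 branch closed, 5 open.
An open branch gives a countermodel: q=true, r=true, s=false (unmentioned atoms arbitrary); the premises hold there but the conclusion fails.

No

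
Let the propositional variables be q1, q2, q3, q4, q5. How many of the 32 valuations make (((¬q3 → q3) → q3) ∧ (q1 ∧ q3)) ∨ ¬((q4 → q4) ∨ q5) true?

Initial set: {T ((((¬q3 → q3) → q3) ∧ (q1 ∧ q3)) ∨ ¬((q4 → q4) ∨ q5))}.
T ((((¬q3 → q3) → q3) ∧ (q1 ∧ q3)) ∨ ¬((q4 → q4) ∨ q5)): β-rule — branch into T (((¬q3 → q3) → q3) ∧ (q1 ∧ q3))  //  T ¬((q4 → q4) ∨ q5).
  branch 1 (add T (((¬q3 → q3) → q3) ∧ (q1 ∧ q3))):
    T (((¬q3 → q3) → q3) ∧ (q1 ∧ q3)): α-rule — add T ((¬q3 → q3) → q3), T (q1 ∧ q3).
    T (q1 ∧ q3): α-rule — add T q1, T q3.
    T ((¬q3 → q3) → q3): β-rule — branch into F (¬q3 → q3)  //  T q3.
      branch 1.1 (add F (¬q3 → q3)):
        F (¬q3 → q3): α-rule — add T ¬q3, F q3.
        × closes — contains both q3 and ¬q3.
      branch 1.2 (add T q3):
        ○ open, literals {q1=true, q3=true}.
  branch 2 (add T ¬((q4 → q4) ∨ q5)):
    T ¬((q4 → q4) ∨ q5): α-rule — add F (q4 → q4), F q5.
    F (q4 → q4): α-rule — add T q4, F q4.
    × closes — contains both q4 and ¬q4.
2 branches closed, 1 open.
Each open branch fixes some atoms; the unmentioned ones are free. Counting distinct full assignments: branch {q1=true, q3=true} (q2, q4, q5) contributes 8 new. Total: 8.

8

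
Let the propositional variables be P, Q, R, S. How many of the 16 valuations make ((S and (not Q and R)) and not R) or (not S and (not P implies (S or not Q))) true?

6

Initial set: {(((S and (not Q and R)) and not R) or (not S and (not P implies (S or not Q))))}.
(((S and (not Q and R)) and not R) or (not S and (not P implies (S or not Q)))): β-rule — branch into ((S and (not Q and R)) and not R)  //  (not S and (not P implies (S or not Q))).
  branch 1 (add ((S and (not Q and R)) and not R)):
    ((S and (not Q and R)) and not R): α-rule — add (S and (not Q and R)), not R.
    (S and (not Q and R)): α-rule — add S, (not Q and R).
    (not Q and R): α-rule — add not Q, R.
    × closes — contains both R and not R.
  branch 2 (add (not S and (not P implies (S or not Q)))):
    (not S and (not P implies (S or not Q))): α-rule — add not S, (not P implies (S or not Q)).
    (not P implies (S or not Q)): β-rule — branch into not not P  //  (S or not Q).
      branch 2.1 (add not not P):
        ○ open, literals {P=true, S=false}.
      branch 2.2 (add (S or not Q)):
        (S or not Q): β-rule — branch into S  //  not Q.
          branch 2.2.1 (add S):
            × closes — contains both S and not S.
          branch 2.2.2 (add not Q):
            ○ open, literals {Q=false, S=false}.
2 branches closed, 2 open.
Each open branch fixes some atoms; the unmentioned ones are free. Counting distinct full assignments: branch {P=true, S=false} (Q, R) contributes 4 new; branch {Q=false, S=false} (P, R) contributes 2 new. Total: 6.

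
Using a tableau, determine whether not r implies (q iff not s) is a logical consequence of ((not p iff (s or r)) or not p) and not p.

No

Initial set: {(((not p iff (s or r)) or not p) and not p); not (not r implies (q iff not s))}.
(((not p iff (s or r)) or not p) and not p): α-rule — add ((not p iff (s or r)) or not p), not p.
not (not r implies (q iff not s)): α-rule — add not r, not (q iff not s).
((not p iff (s or r)) or not p): β-rule — branch into (not p iff (s or r))  //  not p.
  branch 1 (add (not p iff (s or r))):
    not (q iff not s): β-rule — branch into q, not not s  //  not q, not s.
      branch 1.1 (add q, not not s):
        (not p iff (s or r)): β-rule — branch into not p, (s or r)  //  not not p, not (s or r).
          branch 1.1.1 (add not p, (s or r)):
            (s or r): β-rule — branch into s  //  r.
              branch 1.1.1.1 (add s):
                ○ open, literals {p=0, q=1, r=0, s=1}.
              branch 1.1.1.2 (add r):
                × closes — contains both r and not r.
          branch 1.1.2 (add not not p, not (s or r)):
            × closes — contains both p and not p.
      branch 1.2 (add not q, not s):
        (not p iff (s or r)): β-rule — branch into not p, (s or r)  //  not not p, not (s or r).
          branch 1.2.1 (add not p, (s or r)):
            (s or r): β-rule — branch into s  //  r.
              branch 1.2.1.1 (add s):
                × closes — contains both s and not s.
              branch 1.2.1.2 (add r):
                × closes — contains both r and not r.
          branch 1.2.2 (add not not p, not (s or r)):
            × closes — contains both p and not p.
  branch 2 (add not p):
    not (q iff not s): β-rule — branch into q, not not s  //  not q, not s.
      branch 2.1 (add q, not not s):
        ○ open, literals {p=0, q=1, r=0, s=1}.
      branch 2.2 (add not q, not s):
        ○ open, literals {p=0, q=0, r=0, s=0}.
5 branches closed, 3 open.
An open branch gives a countermodel: p=0, q=1, r=0, s=1 (unmentioned atoms arbitrary); the premises hold there but the conclusion fails.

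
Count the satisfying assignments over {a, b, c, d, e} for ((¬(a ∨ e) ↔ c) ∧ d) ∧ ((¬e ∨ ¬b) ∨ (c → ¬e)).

Initial set: {(((¬(a ∨ e) ↔ c) ∧ d) ∧ ((¬e ∨ ¬b) ∨ (c → ¬e)))}.
(((¬(a ∨ e) ↔ c) ∧ d) ∧ ((¬e ∨ ¬b) ∨ (c → ¬e))): α-rule — add ((¬(a ∨ e) ↔ c) ∧ d), ((¬e ∨ ¬b) ∨ (c → ¬e)).
((¬(a ∨ e) ↔ c) ∧ d): α-rule — add (¬(a ∨ e) ↔ c), d.
((¬e ∨ ¬b) ∨ (c → ¬e)): β-rule — branch into (¬e ∨ ¬b)  //  (c → ¬e).
  branch 1 (add (¬e ∨ ¬b)):
    (¬(a ∨ e) ↔ c): β-rule — branch into ¬(a ∨ e), c  //  ¬¬(a ∨ e), ¬c.
      branch 1.1 (add ¬(a ∨ e), c):
        ¬(a ∨ e): α-rule — add ¬a, ¬e.
        (¬e ∨ ¬b): β-rule — branch into ¬e  //  ¬b.
          branch 1.1.1 (add ¬e):
            ○ open, literals {a=false, c=true, d=true, e=false}.
          branch 1.1.2 (add ¬b):
            ○ open, literals {a=false, b=false, c=true, d=true, e=false}.
      branch 1.2 (add ¬¬(a ∨ e), ¬c):
        (¬e ∨ ¬b): β-rule — branch into ¬e  //  ¬b.
          branch 1.2.1 (add ¬e):
            ¬¬(a ∨ e): β-rule — branch into a  //  e.
              branch 1.2.1.1 (add a):
                ○ open, literals {a=true, c=false, d=true, e=false}.
              branch 1.2.1.2 (add e):
                × closes — contains both e and ¬e.
          branch 1.2.2 (add ¬b):
            ¬¬(a ∨ e): β-rule — branch into a  //  e.
              branch 1.2.2.1 (add a):
                ○ open, literals {a=true, b=false, c=false, d=true}.
              branch 1.2.2.2 (add e):
                ○ open, literals {b=false, c=false, d=true, e=true}.
  branch 2 (add (c → ¬e)):
    (¬(a ∨ e) ↔ c): β-rule — branch into ¬(a ∨ e), c  //  ¬¬(a ∨ e), ¬c.
      branch 2.1 (add ¬(a ∨ e), c):
        ¬(a ∨ e): α-rule — add ¬a, ¬e.
        (c → ¬e): β-rule — branch into ¬c  //  ¬e.
          branch 2.1.1 (add ¬c):
            × closes — contains both c and ¬c.
          branch 2.1.2 (add ¬e):
            ○ open, literals {a=false, c=true, d=true, e=false}.
      branch 2.2 (add ¬¬(a ∨ e), ¬c):
        (c → ¬e): β-rule — branch into ¬c  //  ¬e.
          branch 2.2.1 (add ¬c):
            ¬¬(a ∨ e): β-rule — branch into a  //  e.
              branch 2.2.1.1 (add a):
                ○ open, literals {a=true, c=false, d=true}.
              branch 2.2.1.2 (add e):
                ○ open, literals {c=false, d=true, e=true}.
          branch 2.2.2 (add ¬e):
            ¬¬(a ∨ e): β-rule — branch into a  //  e.
              branch 2.2.2.1 (add a):
                ○ open, literals {a=true, c=false, d=true, e=false}.
              branch 2.2.2.2 (add e):
                × closes — contains both e and ¬e.
3 branches closed, 9 open.
Each open branch fixes some atoms; the unmentioned ones are free. Counting distinct full assignments: branch {a=false, c=true, d=true, e=false} (b) contributes 2 new; branch {a=false, b=false, c=true, d=true, e=false} (none free) contributes 0 new; branch {a=true, c=false, d=true, e=false} (b) contributes 2 new; branch {a=true, b=false, c=false, d=true} (e) contributes 1 new; branch {b=false, c=false, d=true, e=true} (a) contributes 1 new; branch {a=false, c=true, d=true, e=false} (b) contributes 0 new; branch {a=true, c=false, d=true} (b, e) contributes 1 new; branch {c=false, d=true, e=true} (a, b) contributes 1 new; branch {a=true, c=false, d=true, e=false} (b) contributes 0 new. Total: 8.

8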